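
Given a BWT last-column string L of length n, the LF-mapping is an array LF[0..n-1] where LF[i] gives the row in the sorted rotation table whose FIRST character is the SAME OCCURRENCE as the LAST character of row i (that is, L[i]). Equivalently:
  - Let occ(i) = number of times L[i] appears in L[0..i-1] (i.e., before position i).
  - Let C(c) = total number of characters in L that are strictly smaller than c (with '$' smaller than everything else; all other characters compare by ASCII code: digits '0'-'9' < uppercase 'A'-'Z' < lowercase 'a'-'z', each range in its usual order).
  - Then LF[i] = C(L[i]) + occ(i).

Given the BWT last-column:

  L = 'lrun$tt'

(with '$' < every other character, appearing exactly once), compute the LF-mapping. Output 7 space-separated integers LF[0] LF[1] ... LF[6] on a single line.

Char counts: '$':1, 'l':1, 'n':1, 'r':1, 't':2, 'u':1
C (first-col start): C('$')=0, C('l')=1, C('n')=2, C('r')=3, C('t')=4, C('u')=6
L[0]='l': occ=0, LF[0]=C('l')+0=1+0=1
L[1]='r': occ=0, LF[1]=C('r')+0=3+0=3
L[2]='u': occ=0, LF[2]=C('u')+0=6+0=6
L[3]='n': occ=0, LF[3]=C('n')+0=2+0=2
L[4]='$': occ=0, LF[4]=C('$')+0=0+0=0
L[5]='t': occ=0, LF[5]=C('t')+0=4+0=4
L[6]='t': occ=1, LF[6]=C('t')+1=4+1=5

Answer: 1 3 6 2 0 4 5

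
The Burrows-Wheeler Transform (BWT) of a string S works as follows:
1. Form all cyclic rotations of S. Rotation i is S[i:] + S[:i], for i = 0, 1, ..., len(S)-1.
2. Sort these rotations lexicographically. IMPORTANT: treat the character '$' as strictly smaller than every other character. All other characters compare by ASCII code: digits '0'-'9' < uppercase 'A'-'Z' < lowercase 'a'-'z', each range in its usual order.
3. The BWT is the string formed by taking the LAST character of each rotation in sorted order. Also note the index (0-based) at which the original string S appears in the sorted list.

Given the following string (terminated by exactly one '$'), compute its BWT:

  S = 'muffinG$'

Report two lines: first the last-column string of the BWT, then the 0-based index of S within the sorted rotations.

All 8 rotations (rotation i = S[i:]+S[:i]):
  rot[0] = muffinG$
  rot[1] = uffinG$m
  rot[2] = ffinG$mu
  rot[3] = finG$muf
  rot[4] = inG$muff
  rot[5] = nG$muffi
  rot[6] = G$muffin
  rot[7] = $muffinG
Sorted (with $ < everything):
  sorted[0] = $muffinG  (last char: 'G')
  sorted[1] = G$muffin  (last char: 'n')
  sorted[2] = ffinG$mu  (last char: 'u')
  sorted[3] = finG$muf  (last char: 'f')
  sorted[4] = inG$muff  (last char: 'f')
  sorted[5] = muffinG$  (last char: '$')
  sorted[6] = nG$muffi  (last char: 'i')
  sorted[7] = uffinG$m  (last char: 'm')
Last column: Gnuff$im
Original string S is at sorted index 5

Answer: Gnuff$im
5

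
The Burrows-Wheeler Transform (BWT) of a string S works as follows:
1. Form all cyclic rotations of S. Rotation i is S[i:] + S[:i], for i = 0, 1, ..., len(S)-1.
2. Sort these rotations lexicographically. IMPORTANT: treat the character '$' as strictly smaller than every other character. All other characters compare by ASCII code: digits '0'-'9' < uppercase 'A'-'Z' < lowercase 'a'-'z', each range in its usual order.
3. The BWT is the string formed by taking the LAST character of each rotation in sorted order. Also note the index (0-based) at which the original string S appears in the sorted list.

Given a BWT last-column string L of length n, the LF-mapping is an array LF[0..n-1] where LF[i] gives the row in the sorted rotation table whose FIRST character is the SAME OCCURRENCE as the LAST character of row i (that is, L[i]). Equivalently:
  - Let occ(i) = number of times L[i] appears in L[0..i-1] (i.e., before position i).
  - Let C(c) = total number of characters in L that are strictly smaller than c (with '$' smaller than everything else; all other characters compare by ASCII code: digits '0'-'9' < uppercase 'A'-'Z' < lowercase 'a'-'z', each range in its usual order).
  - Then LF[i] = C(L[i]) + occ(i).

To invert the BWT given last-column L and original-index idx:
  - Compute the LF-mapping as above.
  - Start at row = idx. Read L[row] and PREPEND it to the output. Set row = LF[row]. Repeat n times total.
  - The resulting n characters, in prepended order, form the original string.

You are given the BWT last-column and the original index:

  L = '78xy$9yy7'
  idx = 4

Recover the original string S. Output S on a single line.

LF mapping: 1 3 5 6 0 4 7 8 2
Walk LF starting at row 4, prepending L[row]:
  step 1: row=4, L[4]='$', prepend. Next row=LF[4]=0
  step 2: row=0, L[0]='7', prepend. Next row=LF[0]=1
  step 3: row=1, L[1]='8', prepend. Next row=LF[1]=3
  step 4: row=3, L[3]='y', prepend. Next row=LF[3]=6
  step 5: row=6, L[6]='y', prepend. Next row=LF[6]=7
  step 6: row=7, L[7]='y', prepend. Next row=LF[7]=8
  step 7: row=8, L[8]='7', prepend. Next row=LF[8]=2
  step 8: row=2, L[2]='x', prepend. Next row=LF[2]=5
  step 9: row=5, L[5]='9', prepend. Next row=LF[5]=4
Reversed output: 9x7yyy87$

Answer: 9x7yyy87$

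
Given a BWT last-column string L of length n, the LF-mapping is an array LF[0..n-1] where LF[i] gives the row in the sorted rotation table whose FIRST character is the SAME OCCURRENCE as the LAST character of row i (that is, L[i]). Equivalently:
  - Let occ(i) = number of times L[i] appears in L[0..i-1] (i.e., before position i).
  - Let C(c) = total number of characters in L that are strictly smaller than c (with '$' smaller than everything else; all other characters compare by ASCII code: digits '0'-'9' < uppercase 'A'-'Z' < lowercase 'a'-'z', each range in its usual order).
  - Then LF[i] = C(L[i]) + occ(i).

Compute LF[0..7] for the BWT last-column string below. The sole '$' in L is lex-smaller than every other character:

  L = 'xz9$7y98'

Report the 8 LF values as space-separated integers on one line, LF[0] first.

Answer: 5 7 3 0 1 6 4 2

Derivation:
Char counts: '$':1, '7':1, '8':1, '9':2, 'x':1, 'y':1, 'z':1
C (first-col start): C('$')=0, C('7')=1, C('8')=2, C('9')=3, C('x')=5, C('y')=6, C('z')=7
L[0]='x': occ=0, LF[0]=C('x')+0=5+0=5
L[1]='z': occ=0, LF[1]=C('z')+0=7+0=7
L[2]='9': occ=0, LF[2]=C('9')+0=3+0=3
L[3]='$': occ=0, LF[3]=C('$')+0=0+0=0
L[4]='7': occ=0, LF[4]=C('7')+0=1+0=1
L[5]='y': occ=0, LF[5]=C('y')+0=6+0=6
L[6]='9': occ=1, LF[6]=C('9')+1=3+1=4
L[7]='8': occ=0, LF[7]=C('8')+0=2+0=2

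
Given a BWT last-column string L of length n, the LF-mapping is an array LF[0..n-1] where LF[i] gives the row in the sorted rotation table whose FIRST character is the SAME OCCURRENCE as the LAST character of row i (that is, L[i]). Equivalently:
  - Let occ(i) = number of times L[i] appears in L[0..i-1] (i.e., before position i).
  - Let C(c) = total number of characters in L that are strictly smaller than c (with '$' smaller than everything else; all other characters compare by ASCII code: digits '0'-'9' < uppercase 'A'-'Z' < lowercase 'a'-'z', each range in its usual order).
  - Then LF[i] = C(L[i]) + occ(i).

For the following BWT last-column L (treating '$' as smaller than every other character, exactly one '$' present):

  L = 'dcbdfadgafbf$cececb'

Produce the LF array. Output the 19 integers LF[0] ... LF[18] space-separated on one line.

Char counts: '$':1, 'a':2, 'b':3, 'c':4, 'd':3, 'e':2, 'f':3, 'g':1
C (first-col start): C('$')=0, C('a')=1, C('b')=3, C('c')=6, C('d')=10, C('e')=13, C('f')=15, C('g')=18
L[0]='d': occ=0, LF[0]=C('d')+0=10+0=10
L[1]='c': occ=0, LF[1]=C('c')+0=6+0=6
L[2]='b': occ=0, LF[2]=C('b')+0=3+0=3
L[3]='d': occ=1, LF[3]=C('d')+1=10+1=11
L[4]='f': occ=0, LF[4]=C('f')+0=15+0=15
L[5]='a': occ=0, LF[5]=C('a')+0=1+0=1
L[6]='d': occ=2, LF[6]=C('d')+2=10+2=12
L[7]='g': occ=0, LF[7]=C('g')+0=18+0=18
L[8]='a': occ=1, LF[8]=C('a')+1=1+1=2
L[9]='f': occ=1, LF[9]=C('f')+1=15+1=16
L[10]='b': occ=1, LF[10]=C('b')+1=3+1=4
L[11]='f': occ=2, LF[11]=C('f')+2=15+2=17
L[12]='$': occ=0, LF[12]=C('$')+0=0+0=0
L[13]='c': occ=1, LF[13]=C('c')+1=6+1=7
L[14]='e': occ=0, LF[14]=C('e')+0=13+0=13
L[15]='c': occ=2, LF[15]=C('c')+2=6+2=8
L[16]='e': occ=1, LF[16]=C('e')+1=13+1=14
L[17]='c': occ=3, LF[17]=C('c')+3=6+3=9
L[18]='b': occ=2, LF[18]=C('b')+2=3+2=5

Answer: 10 6 3 11 15 1 12 18 2 16 4 17 0 7 13 8 14 9 5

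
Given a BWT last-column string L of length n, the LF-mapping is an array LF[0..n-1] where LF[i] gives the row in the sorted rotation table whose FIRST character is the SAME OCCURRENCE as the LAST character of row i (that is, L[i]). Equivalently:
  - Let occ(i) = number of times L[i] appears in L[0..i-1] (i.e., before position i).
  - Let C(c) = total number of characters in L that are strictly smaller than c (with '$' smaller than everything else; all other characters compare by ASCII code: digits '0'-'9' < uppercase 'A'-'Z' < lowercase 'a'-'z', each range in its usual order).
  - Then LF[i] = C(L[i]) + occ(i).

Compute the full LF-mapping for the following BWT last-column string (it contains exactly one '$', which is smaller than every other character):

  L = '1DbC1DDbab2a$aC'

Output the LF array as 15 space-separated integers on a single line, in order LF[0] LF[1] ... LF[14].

Char counts: '$':1, '1':2, '2':1, 'C':2, 'D':3, 'a':3, 'b':3
C (first-col start): C('$')=0, C('1')=1, C('2')=3, C('C')=4, C('D')=6, C('a')=9, C('b')=12
L[0]='1': occ=0, LF[0]=C('1')+0=1+0=1
L[1]='D': occ=0, LF[1]=C('D')+0=6+0=6
L[2]='b': occ=0, LF[2]=C('b')+0=12+0=12
L[3]='C': occ=0, LF[3]=C('C')+0=4+0=4
L[4]='1': occ=1, LF[4]=C('1')+1=1+1=2
L[5]='D': occ=1, LF[5]=C('D')+1=6+1=7
L[6]='D': occ=2, LF[6]=C('D')+2=6+2=8
L[7]='b': occ=1, LF[7]=C('b')+1=12+1=13
L[8]='a': occ=0, LF[8]=C('a')+0=9+0=9
L[9]='b': occ=2, LF[9]=C('b')+2=12+2=14
L[10]='2': occ=0, LF[10]=C('2')+0=3+0=3
L[11]='a': occ=1, LF[11]=C('a')+1=9+1=10
L[12]='$': occ=0, LF[12]=C('$')+0=0+0=0
L[13]='a': occ=2, LF[13]=C('a')+2=9+2=11
L[14]='C': occ=1, LF[14]=C('C')+1=4+1=5

Answer: 1 6 12 4 2 7 8 13 9 14 3 10 0 11 5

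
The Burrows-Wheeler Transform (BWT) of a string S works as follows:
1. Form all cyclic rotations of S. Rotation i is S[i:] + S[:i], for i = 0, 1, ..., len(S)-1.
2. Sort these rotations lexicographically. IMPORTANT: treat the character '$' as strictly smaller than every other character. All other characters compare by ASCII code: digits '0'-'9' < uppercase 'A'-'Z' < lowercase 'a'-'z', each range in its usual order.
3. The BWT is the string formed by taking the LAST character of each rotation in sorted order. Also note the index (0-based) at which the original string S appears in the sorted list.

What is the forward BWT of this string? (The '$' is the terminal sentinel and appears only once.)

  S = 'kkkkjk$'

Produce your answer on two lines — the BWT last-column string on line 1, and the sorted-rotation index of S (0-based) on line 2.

All 7 rotations (rotation i = S[i:]+S[:i]):
  rot[0] = kkkkjk$
  rot[1] = kkkjk$k
  rot[2] = kkjk$kk
  rot[3] = kjk$kkk
  rot[4] = jk$kkkk
  rot[5] = k$kkkkj
  rot[6] = $kkkkjk
Sorted (with $ < everything):
  sorted[0] = $kkkkjk  (last char: 'k')
  sorted[1] = jk$kkkk  (last char: 'k')
  sorted[2] = k$kkkkj  (last char: 'j')
  sorted[3] = kjk$kkk  (last char: 'k')
  sorted[4] = kkjk$kk  (last char: 'k')
  sorted[5] = kkkjk$k  (last char: 'k')
  sorted[6] = kkkkjk$  (last char: '$')
Last column: kkjkkk$
Original string S is at sorted index 6

Answer: kkjkkk$
6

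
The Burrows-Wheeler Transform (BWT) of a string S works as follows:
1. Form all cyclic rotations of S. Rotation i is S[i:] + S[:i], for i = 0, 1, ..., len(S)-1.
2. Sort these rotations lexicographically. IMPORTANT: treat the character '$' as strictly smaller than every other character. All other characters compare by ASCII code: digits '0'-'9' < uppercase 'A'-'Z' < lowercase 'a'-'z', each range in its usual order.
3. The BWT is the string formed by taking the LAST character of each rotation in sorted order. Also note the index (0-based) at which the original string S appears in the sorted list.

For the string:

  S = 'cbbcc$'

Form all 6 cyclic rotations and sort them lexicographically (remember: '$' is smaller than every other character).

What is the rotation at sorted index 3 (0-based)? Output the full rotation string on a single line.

Answer: c$cbbc

Derivation:
All 6 rotations (rotation i = S[i:]+S[:i]):
  rot[0] = cbbcc$
  rot[1] = bbcc$c
  rot[2] = bcc$cb
  rot[3] = cc$cbb
  rot[4] = c$cbbc
  rot[5] = $cbbcc
Sorted (with $ < everything):
  sorted[0] = $cbbcc
  sorted[1] = bbcc$c
  sorted[2] = bcc$cb
  sorted[3] = c$cbbc
  sorted[4] = cbbcc$
  sorted[5] = cc$cbb
sorted[3] = c$cbbc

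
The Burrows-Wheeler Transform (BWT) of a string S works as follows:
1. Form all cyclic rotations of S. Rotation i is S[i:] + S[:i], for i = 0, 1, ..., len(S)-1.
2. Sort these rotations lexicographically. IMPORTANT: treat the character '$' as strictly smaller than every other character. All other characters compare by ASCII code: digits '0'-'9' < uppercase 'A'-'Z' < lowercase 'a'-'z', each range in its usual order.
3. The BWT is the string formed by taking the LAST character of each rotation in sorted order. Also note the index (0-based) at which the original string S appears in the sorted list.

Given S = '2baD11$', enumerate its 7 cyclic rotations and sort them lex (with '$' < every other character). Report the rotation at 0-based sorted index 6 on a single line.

Answer: baD11$2

Derivation:
All 7 rotations (rotation i = S[i:]+S[:i]):
  rot[0] = 2baD11$
  rot[1] = baD11$2
  rot[2] = aD11$2b
  rot[3] = D11$2ba
  rot[4] = 11$2baD
  rot[5] = 1$2baD1
  rot[6] = $2baD11
Sorted (with $ < everything):
  sorted[0] = $2baD11
  sorted[1] = 1$2baD1
  sorted[2] = 11$2baD
  sorted[3] = 2baD11$
  sorted[4] = D11$2ba
  sorted[5] = aD11$2b
  sorted[6] = baD11$2
sorted[6] = baD11$2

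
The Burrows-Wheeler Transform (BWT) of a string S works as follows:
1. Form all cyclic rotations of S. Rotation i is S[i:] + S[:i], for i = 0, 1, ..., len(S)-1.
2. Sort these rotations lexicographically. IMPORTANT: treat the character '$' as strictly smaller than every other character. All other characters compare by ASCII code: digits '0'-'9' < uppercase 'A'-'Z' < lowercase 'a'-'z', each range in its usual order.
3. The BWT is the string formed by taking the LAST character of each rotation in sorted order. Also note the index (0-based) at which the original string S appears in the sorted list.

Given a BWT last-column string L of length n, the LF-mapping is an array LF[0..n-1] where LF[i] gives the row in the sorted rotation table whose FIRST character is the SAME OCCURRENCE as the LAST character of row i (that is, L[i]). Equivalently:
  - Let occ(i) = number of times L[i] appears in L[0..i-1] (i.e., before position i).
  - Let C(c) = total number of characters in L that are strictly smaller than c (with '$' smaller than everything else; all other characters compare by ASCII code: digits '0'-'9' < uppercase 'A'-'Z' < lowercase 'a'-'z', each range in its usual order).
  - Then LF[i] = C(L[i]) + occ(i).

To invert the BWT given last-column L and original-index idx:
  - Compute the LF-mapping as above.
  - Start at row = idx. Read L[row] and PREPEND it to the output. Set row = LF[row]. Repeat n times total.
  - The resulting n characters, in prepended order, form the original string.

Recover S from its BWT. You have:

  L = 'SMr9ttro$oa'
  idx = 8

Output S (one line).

Answer: rotatorM9S$

Derivation:
LF mapping: 3 2 7 1 9 10 8 5 0 6 4
Walk LF starting at row 8, prepending L[row]:
  step 1: row=8, L[8]='$', prepend. Next row=LF[8]=0
  step 2: row=0, L[0]='S', prepend. Next row=LF[0]=3
  step 3: row=3, L[3]='9', prepend. Next row=LF[3]=1
  step 4: row=1, L[1]='M', prepend. Next row=LF[1]=2
  step 5: row=2, L[2]='r', prepend. Next row=LF[2]=7
  step 6: row=7, L[7]='o', prepend. Next row=LF[7]=5
  step 7: row=5, L[5]='t', prepend. Next row=LF[5]=10
  step 8: row=10, L[10]='a', prepend. Next row=LF[10]=4
  step 9: row=4, L[4]='t', prepend. Next row=LF[4]=9
  step 10: row=9, L[9]='o', prepend. Next row=LF[9]=6
  step 11: row=6, L[6]='r', prepend. Next row=LF[6]=8
Reversed output: rotatorM9S$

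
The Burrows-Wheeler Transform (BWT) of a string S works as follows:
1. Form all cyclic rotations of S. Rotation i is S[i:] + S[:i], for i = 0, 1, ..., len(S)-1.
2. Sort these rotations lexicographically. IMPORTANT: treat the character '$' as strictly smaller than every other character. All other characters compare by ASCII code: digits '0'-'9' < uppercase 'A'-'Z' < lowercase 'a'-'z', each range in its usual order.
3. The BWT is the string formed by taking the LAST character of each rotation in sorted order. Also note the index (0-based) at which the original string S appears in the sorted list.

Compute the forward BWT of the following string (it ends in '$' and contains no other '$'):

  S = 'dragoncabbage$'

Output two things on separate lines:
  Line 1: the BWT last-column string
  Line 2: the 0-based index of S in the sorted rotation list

All 14 rotations (rotation i = S[i:]+S[:i]):
  rot[0] = dragoncabbage$
  rot[1] = ragoncabbage$d
  rot[2] = agoncabbage$dr
  rot[3] = goncabbage$dra
  rot[4] = oncabbage$drag
  rot[5] = ncabbage$drago
  rot[6] = cabbage$dragon
  rot[7] = abbage$dragonc
  rot[8] = bbage$dragonca
  rot[9] = bage$dragoncab
  rot[10] = age$dragoncabb
  rot[11] = ge$dragoncabba
  rot[12] = e$dragoncabbag
  rot[13] = $dragoncabbage
Sorted (with $ < everything):
  sorted[0] = $dragoncabbage  (last char: 'e')
  sorted[1] = abbage$dragonc  (last char: 'c')
  sorted[2] = age$dragoncabb  (last char: 'b')
  sorted[3] = agoncabbage$dr  (last char: 'r')
  sorted[4] = bage$dragoncab  (last char: 'b')
  sorted[5] = bbage$dragonca  (last char: 'a')
  sorted[6] = cabbage$dragon  (last char: 'n')
  sorted[7] = dragoncabbage$  (last char: '$')
  sorted[8] = e$dragoncabbag  (last char: 'g')
  sorted[9] = ge$dragoncabba  (last char: 'a')
  sorted[10] = goncabbage$dra  (last char: 'a')
  sorted[11] = ncabbage$drago  (last char: 'o')
  sorted[12] = oncabbage$drag  (last char: 'g')
  sorted[13] = ragoncabbage$d  (last char: 'd')
Last column: ecbrban$gaaogd
Original string S is at sorted index 7

Answer: ecbrban$gaaogd
7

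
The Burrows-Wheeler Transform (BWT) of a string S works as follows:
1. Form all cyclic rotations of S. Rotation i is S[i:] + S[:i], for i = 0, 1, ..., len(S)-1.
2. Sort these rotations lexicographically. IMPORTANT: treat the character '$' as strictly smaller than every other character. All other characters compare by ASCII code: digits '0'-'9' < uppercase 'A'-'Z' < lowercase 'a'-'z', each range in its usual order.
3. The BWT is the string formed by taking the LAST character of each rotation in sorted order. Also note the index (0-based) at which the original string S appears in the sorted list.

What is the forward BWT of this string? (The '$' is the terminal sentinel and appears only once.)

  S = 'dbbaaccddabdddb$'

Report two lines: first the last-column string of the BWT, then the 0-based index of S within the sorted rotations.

All 16 rotations (rotation i = S[i:]+S[:i]):
  rot[0] = dbbaaccddabdddb$
  rot[1] = bbaaccddabdddb$d
  rot[2] = baaccddabdddb$db
  rot[3] = aaccddabdddb$dbb
  rot[4] = accddabdddb$dbba
  rot[5] = ccddabdddb$dbbaa
  rot[6] = cddabdddb$dbbaac
  rot[7] = ddabdddb$dbbaacc
  rot[8] = dabdddb$dbbaaccd
  rot[9] = abdddb$dbbaaccdd
  rot[10] = bdddb$dbbaaccdda
  rot[11] = dddb$dbbaaccddab
  rot[12] = ddb$dbbaaccddabd
  rot[13] = db$dbbaaccddabdd
  rot[14] = b$dbbaaccddabddd
  rot[15] = $dbbaaccddabdddb
Sorted (with $ < everything):
  sorted[0] = $dbbaaccddabdddb  (last char: 'b')
  sorted[1] = aaccddabdddb$dbb  (last char: 'b')
  sorted[2] = abdddb$dbbaaccdd  (last char: 'd')
  sorted[3] = accddabdddb$dbba  (last char: 'a')
  sorted[4] = b$dbbaaccddabddd  (last char: 'd')
  sorted[5] = baaccddabdddb$db  (last char: 'b')
  sorted[6] = bbaaccddabdddb$d  (last char: 'd')
  sorted[7] = bdddb$dbbaaccdda  (last char: 'a')
  sorted[8] = ccddabdddb$dbbaa  (last char: 'a')
  sorted[9] = cddabdddb$dbbaac  (last char: 'c')
  sorted[10] = dabdddb$dbbaaccd  (last char: 'd')
  sorted[11] = db$dbbaaccddabdd  (last char: 'd')
  sorted[12] = dbbaaccddabdddb$  (last char: '$')
  sorted[13] = ddabdddb$dbbaacc  (last char: 'c')
  sorted[14] = ddb$dbbaaccddabd  (last char: 'd')
  sorted[15] = dddb$dbbaaccddab  (last char: 'b')
Last column: bbdadbdaacdd$cdb
Original string S is at sorted index 12

Answer: bbdadbdaacdd$cdb
12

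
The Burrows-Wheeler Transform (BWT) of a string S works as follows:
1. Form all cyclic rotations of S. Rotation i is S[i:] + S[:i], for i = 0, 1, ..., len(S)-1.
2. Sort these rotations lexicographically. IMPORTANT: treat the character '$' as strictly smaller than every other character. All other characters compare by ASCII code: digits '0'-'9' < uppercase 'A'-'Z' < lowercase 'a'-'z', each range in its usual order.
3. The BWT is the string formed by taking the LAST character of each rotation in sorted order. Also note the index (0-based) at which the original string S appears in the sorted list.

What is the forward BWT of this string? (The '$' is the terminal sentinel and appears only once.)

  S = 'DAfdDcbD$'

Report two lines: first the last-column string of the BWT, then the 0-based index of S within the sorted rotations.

All 9 rotations (rotation i = S[i:]+S[:i]):
  rot[0] = DAfdDcbD$
  rot[1] = AfdDcbD$D
  rot[2] = fdDcbD$DA
  rot[3] = dDcbD$DAf
  rot[4] = DcbD$DAfd
  rot[5] = cbD$DAfdD
  rot[6] = bD$DAfdDc
  rot[7] = D$DAfdDcb
  rot[8] = $DAfdDcbD
Sorted (with $ < everything):
  sorted[0] = $DAfdDcbD  (last char: 'D')
  sorted[1] = AfdDcbD$D  (last char: 'D')
  sorted[2] = D$DAfdDcb  (last char: 'b')
  sorted[3] = DAfdDcbD$  (last char: '$')
  sorted[4] = DcbD$DAfd  (last char: 'd')
  sorted[5] = bD$DAfdDc  (last char: 'c')
  sorted[6] = cbD$DAfdD  (last char: 'D')
  sorted[7] = dDcbD$DAf  (last char: 'f')
  sorted[8] = fdDcbD$DA  (last char: 'A')
Last column: DDb$dcDfA
Original string S is at sorted index 3

Answer: DDb$dcDfA
3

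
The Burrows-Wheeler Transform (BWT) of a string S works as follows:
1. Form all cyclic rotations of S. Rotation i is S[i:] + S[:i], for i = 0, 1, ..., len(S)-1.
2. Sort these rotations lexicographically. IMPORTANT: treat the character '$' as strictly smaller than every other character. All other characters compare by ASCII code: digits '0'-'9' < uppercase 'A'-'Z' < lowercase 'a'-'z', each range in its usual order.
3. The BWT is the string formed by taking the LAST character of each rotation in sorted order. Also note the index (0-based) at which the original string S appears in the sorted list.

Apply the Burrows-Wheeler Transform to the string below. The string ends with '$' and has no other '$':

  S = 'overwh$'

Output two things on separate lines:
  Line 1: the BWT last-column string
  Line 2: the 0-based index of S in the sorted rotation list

Answer: hvw$eor
3

Derivation:
All 7 rotations (rotation i = S[i:]+S[:i]):
  rot[0] = overwh$
  rot[1] = verwh$o
  rot[2] = erwh$ov
  rot[3] = rwh$ove
  rot[4] = wh$over
  rot[5] = h$overw
  rot[6] = $overwh
Sorted (with $ < everything):
  sorted[0] = $overwh  (last char: 'h')
  sorted[1] = erwh$ov  (last char: 'v')
  sorted[2] = h$overw  (last char: 'w')
  sorted[3] = overwh$  (last char: '$')
  sorted[4] = rwh$ove  (last char: 'e')
  sorted[5] = verwh$o  (last char: 'o')
  sorted[6] = wh$over  (last char: 'r')
Last column: hvw$eor
Original string S is at sorted index 3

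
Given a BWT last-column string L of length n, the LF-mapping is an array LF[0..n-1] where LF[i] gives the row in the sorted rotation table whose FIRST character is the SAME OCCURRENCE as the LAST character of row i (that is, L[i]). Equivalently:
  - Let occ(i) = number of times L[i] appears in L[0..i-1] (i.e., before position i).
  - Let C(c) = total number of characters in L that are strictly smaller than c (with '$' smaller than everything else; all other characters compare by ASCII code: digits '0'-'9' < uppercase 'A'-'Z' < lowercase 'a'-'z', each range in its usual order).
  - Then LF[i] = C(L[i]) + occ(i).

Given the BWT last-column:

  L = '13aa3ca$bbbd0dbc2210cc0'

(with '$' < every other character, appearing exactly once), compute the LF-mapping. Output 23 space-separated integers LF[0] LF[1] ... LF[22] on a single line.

Answer: 4 8 10 11 9 17 12 0 13 14 15 21 1 22 16 18 6 7 5 2 19 20 3

Derivation:
Char counts: '$':1, '0':3, '1':2, '2':2, '3':2, 'a':3, 'b':4, 'c':4, 'd':2
C (first-col start): C('$')=0, C('0')=1, C('1')=4, C('2')=6, C('3')=8, C('a')=10, C('b')=13, C('c')=17, C('d')=21
L[0]='1': occ=0, LF[0]=C('1')+0=4+0=4
L[1]='3': occ=0, LF[1]=C('3')+0=8+0=8
L[2]='a': occ=0, LF[2]=C('a')+0=10+0=10
L[3]='a': occ=1, LF[3]=C('a')+1=10+1=11
L[4]='3': occ=1, LF[4]=C('3')+1=8+1=9
L[5]='c': occ=0, LF[5]=C('c')+0=17+0=17
L[6]='a': occ=2, LF[6]=C('a')+2=10+2=12
L[7]='$': occ=0, LF[7]=C('$')+0=0+0=0
L[8]='b': occ=0, LF[8]=C('b')+0=13+0=13
L[9]='b': occ=1, LF[9]=C('b')+1=13+1=14
L[10]='b': occ=2, LF[10]=C('b')+2=13+2=15
L[11]='d': occ=0, LF[11]=C('d')+0=21+0=21
L[12]='0': occ=0, LF[12]=C('0')+0=1+0=1
L[13]='d': occ=1, LF[13]=C('d')+1=21+1=22
L[14]='b': occ=3, LF[14]=C('b')+3=13+3=16
L[15]='c': occ=1, LF[15]=C('c')+1=17+1=18
L[16]='2': occ=0, LF[16]=C('2')+0=6+0=6
L[17]='2': occ=1, LF[17]=C('2')+1=6+1=7
L[18]='1': occ=1, LF[18]=C('1')+1=4+1=5
L[19]='0': occ=1, LF[19]=C('0')+1=1+1=2
L[20]='c': occ=2, LF[20]=C('c')+2=17+2=19
L[21]='c': occ=3, LF[21]=C('c')+3=17+3=20
L[22]='0': occ=2, LF[22]=C('0')+2=1+2=3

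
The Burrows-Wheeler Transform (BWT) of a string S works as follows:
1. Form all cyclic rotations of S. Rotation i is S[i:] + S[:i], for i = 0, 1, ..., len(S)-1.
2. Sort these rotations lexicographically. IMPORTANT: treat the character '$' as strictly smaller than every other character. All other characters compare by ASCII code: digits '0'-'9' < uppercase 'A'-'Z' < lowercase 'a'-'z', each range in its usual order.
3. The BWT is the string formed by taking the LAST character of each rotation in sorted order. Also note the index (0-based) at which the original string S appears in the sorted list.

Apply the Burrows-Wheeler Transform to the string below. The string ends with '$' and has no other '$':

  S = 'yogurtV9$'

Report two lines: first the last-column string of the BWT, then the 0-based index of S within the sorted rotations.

All 9 rotations (rotation i = S[i:]+S[:i]):
  rot[0] = yogurtV9$
  rot[1] = ogurtV9$y
  rot[2] = gurtV9$yo
  rot[3] = urtV9$yog
  rot[4] = rtV9$yogu
  rot[5] = tV9$yogur
  rot[6] = V9$yogurt
  rot[7] = 9$yogurtV
  rot[8] = $yogurtV9
Sorted (with $ < everything):
  sorted[0] = $yogurtV9  (last char: '9')
  sorted[1] = 9$yogurtV  (last char: 'V')
  sorted[2] = V9$yogurt  (last char: 't')
  sorted[3] = gurtV9$yo  (last char: 'o')
  sorted[4] = ogurtV9$y  (last char: 'y')
  sorted[5] = rtV9$yogu  (last char: 'u')
  sorted[6] = tV9$yogur  (last char: 'r')
  sorted[7] = urtV9$yog  (last char: 'g')
  sorted[8] = yogurtV9$  (last char: '$')
Last column: 9Vtoyurg$
Original string S is at sorted index 8

Answer: 9Vtoyurg$
8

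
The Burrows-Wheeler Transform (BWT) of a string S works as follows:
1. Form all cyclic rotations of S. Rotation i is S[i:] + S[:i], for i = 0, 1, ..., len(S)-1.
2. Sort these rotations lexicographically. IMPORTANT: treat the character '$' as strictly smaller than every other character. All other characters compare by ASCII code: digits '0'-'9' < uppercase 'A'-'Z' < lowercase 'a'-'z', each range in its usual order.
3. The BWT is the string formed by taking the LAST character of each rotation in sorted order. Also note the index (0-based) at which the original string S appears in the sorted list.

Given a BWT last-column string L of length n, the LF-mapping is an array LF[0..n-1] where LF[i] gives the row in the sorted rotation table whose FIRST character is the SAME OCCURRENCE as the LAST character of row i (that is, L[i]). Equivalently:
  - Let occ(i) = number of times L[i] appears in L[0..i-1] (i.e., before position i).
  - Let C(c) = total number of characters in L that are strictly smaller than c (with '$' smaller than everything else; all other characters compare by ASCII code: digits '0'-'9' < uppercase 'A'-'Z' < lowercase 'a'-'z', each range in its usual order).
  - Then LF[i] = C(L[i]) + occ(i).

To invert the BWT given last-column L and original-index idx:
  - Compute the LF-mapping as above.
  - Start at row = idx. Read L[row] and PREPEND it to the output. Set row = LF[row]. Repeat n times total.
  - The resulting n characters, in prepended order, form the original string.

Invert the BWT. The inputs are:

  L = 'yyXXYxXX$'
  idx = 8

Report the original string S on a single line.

Answer: yXXXxYXy$

Derivation:
LF mapping: 7 8 1 2 5 6 3 4 0
Walk LF starting at row 8, prepending L[row]:
  step 1: row=8, L[8]='$', prepend. Next row=LF[8]=0
  step 2: row=0, L[0]='y', prepend. Next row=LF[0]=7
  step 3: row=7, L[7]='X', prepend. Next row=LF[7]=4
  step 4: row=4, L[4]='Y', prepend. Next row=LF[4]=5
  step 5: row=5, L[5]='x', prepend. Next row=LF[5]=6
  step 6: row=6, L[6]='X', prepend. Next row=LF[6]=3
  step 7: row=3, L[3]='X', prepend. Next row=LF[3]=2
  step 8: row=2, L[2]='X', prepend. Next row=LF[2]=1
  step 9: row=1, L[1]='y', prepend. Next row=LF[1]=8
Reversed output: yXXXxYXy$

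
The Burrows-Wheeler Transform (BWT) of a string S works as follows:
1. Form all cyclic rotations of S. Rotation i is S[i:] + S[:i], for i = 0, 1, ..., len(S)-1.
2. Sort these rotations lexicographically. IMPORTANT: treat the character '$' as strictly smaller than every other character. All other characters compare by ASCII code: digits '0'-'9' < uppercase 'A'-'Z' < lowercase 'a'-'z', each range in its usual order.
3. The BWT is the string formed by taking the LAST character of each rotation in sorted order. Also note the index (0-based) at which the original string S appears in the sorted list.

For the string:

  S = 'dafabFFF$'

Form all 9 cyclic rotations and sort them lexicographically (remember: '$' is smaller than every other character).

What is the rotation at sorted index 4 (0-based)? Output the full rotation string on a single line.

Answer: abFFF$daf

Derivation:
All 9 rotations (rotation i = S[i:]+S[:i]):
  rot[0] = dafabFFF$
  rot[1] = afabFFF$d
  rot[2] = fabFFF$da
  rot[3] = abFFF$daf
  rot[4] = bFFF$dafa
  rot[5] = FFF$dafab
  rot[6] = FF$dafabF
  rot[7] = F$dafabFF
  rot[8] = $dafabFFF
Sorted (with $ < everything):
  sorted[0] = $dafabFFF
  sorted[1] = F$dafabFF
  sorted[2] = FF$dafabF
  sorted[3] = FFF$dafab
  sorted[4] = abFFF$daf
  sorted[5] = afabFFF$d
  sorted[6] = bFFF$dafa
  sorted[7] = dafabFFF$
  sorted[8] = fabFFF$da
sorted[4] = abFFF$daf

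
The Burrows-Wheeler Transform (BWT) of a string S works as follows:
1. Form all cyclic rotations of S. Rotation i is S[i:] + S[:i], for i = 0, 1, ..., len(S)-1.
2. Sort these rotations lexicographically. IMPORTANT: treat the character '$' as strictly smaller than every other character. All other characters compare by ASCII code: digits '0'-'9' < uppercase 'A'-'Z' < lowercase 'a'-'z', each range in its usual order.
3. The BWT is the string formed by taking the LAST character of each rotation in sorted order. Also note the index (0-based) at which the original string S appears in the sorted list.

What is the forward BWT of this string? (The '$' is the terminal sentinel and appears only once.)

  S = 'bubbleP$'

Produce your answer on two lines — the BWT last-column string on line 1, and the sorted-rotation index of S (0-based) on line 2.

All 8 rotations (rotation i = S[i:]+S[:i]):
  rot[0] = bubbleP$
  rot[1] = ubbleP$b
  rot[2] = bbleP$bu
  rot[3] = bleP$bub
  rot[4] = leP$bubb
  rot[5] = eP$bubbl
  rot[6] = P$bubble
  rot[7] = $bubbleP
Sorted (with $ < everything):
  sorted[0] = $bubbleP  (last char: 'P')
  sorted[1] = P$bubble  (last char: 'e')
  sorted[2] = bbleP$bu  (last char: 'u')
  sorted[3] = bleP$bub  (last char: 'b')
  sorted[4] = bubbleP$  (last char: '$')
  sorted[5] = eP$bubbl  (last char: 'l')
  sorted[6] = leP$bubb  (last char: 'b')
  sorted[7] = ubbleP$b  (last char: 'b')
Last column: Peub$lbb
Original string S is at sorted index 4

Answer: Peub$lbb
4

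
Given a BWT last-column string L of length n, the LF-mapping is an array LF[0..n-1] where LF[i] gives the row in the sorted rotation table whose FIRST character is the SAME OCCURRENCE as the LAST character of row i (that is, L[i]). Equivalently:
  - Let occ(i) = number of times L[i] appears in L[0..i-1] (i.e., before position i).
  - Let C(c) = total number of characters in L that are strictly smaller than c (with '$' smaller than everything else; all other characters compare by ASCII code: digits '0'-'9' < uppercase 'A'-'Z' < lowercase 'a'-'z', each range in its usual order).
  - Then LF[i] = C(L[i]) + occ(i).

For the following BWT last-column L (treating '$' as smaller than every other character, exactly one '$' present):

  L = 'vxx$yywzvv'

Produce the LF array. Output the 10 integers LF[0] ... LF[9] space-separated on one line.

Answer: 1 5 6 0 7 8 4 9 2 3

Derivation:
Char counts: '$':1, 'v':3, 'w':1, 'x':2, 'y':2, 'z':1
C (first-col start): C('$')=0, C('v')=1, C('w')=4, C('x')=5, C('y')=7, C('z')=9
L[0]='v': occ=0, LF[0]=C('v')+0=1+0=1
L[1]='x': occ=0, LF[1]=C('x')+0=5+0=5
L[2]='x': occ=1, LF[2]=C('x')+1=5+1=6
L[3]='$': occ=0, LF[3]=C('$')+0=0+0=0
L[4]='y': occ=0, LF[4]=C('y')+0=7+0=7
L[5]='y': occ=1, LF[5]=C('y')+1=7+1=8
L[6]='w': occ=0, LF[6]=C('w')+0=4+0=4
L[7]='z': occ=0, LF[7]=C('z')+0=9+0=9
L[8]='v': occ=1, LF[8]=C('v')+1=1+1=2
L[9]='v': occ=2, LF[9]=C('v')+2=1+2=3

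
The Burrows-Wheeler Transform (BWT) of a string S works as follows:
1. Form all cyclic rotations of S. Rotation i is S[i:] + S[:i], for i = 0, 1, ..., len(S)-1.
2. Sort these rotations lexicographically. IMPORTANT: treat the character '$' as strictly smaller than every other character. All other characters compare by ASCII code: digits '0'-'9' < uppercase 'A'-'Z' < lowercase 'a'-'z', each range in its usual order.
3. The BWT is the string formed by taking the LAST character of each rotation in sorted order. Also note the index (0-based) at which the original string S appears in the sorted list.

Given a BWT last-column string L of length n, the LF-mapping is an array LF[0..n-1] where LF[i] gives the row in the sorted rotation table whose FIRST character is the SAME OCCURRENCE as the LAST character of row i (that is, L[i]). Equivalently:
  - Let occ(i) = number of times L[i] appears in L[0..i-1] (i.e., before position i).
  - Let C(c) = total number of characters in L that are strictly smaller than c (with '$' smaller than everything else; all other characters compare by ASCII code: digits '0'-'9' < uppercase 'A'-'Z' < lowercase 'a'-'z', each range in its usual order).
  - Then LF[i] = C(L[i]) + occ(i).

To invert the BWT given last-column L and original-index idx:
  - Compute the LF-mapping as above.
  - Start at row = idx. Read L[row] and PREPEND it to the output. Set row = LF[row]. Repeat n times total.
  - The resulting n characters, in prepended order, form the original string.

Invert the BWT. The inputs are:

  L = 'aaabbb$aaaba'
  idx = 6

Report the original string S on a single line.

LF mapping: 1 2 3 8 9 10 0 4 5 6 11 7
Walk LF starting at row 6, prepending L[row]:
  step 1: row=6, L[6]='$', prepend. Next row=LF[6]=0
  step 2: row=0, L[0]='a', prepend. Next row=LF[0]=1
  step 3: row=1, L[1]='a', prepend. Next row=LF[1]=2
  step 4: row=2, L[2]='a', prepend. Next row=LF[2]=3
  step 5: row=3, L[3]='b', prepend. Next row=LF[3]=8
  step 6: row=8, L[8]='a', prepend. Next row=LF[8]=5
  step 7: row=5, L[5]='b', prepend. Next row=LF[5]=10
  step 8: row=10, L[10]='b', prepend. Next row=LF[10]=11
  step 9: row=11, L[11]='a', prepend. Next row=LF[11]=7
  step 10: row=7, L[7]='a', prepend. Next row=LF[7]=4
  step 11: row=4, L[4]='b', prepend. Next row=LF[4]=9
  step 12: row=9, L[9]='a', prepend. Next row=LF[9]=6
Reversed output: abaabbabaaa$

Answer: abaabbabaaa$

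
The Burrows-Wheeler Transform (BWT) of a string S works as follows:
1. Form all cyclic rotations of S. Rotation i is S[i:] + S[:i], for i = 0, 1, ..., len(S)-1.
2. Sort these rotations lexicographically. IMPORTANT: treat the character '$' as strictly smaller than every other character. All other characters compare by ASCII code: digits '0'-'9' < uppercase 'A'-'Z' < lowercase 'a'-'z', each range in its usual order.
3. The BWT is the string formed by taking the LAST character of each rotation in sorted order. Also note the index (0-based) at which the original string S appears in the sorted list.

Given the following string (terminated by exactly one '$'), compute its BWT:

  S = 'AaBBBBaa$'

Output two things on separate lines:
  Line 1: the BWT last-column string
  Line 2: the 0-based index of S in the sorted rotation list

Answer: a$aBBBaAB
1

Derivation:
All 9 rotations (rotation i = S[i:]+S[:i]):
  rot[0] = AaBBBBaa$
  rot[1] = aBBBBaa$A
  rot[2] = BBBBaa$Aa
  rot[3] = BBBaa$AaB
  rot[4] = BBaa$AaBB
  rot[5] = Baa$AaBBB
  rot[6] = aa$AaBBBB
  rot[7] = a$AaBBBBa
  rot[8] = $AaBBBBaa
Sorted (with $ < everything):
  sorted[0] = $AaBBBBaa  (last char: 'a')
  sorted[1] = AaBBBBaa$  (last char: '$')
  sorted[2] = BBBBaa$Aa  (last char: 'a')
  sorted[3] = BBBaa$AaB  (last char: 'B')
  sorted[4] = BBaa$AaBB  (last char: 'B')
  sorted[5] = Baa$AaBBB  (last char: 'B')
  sorted[6] = a$AaBBBBa  (last char: 'a')
  sorted[7] = aBBBBaa$A  (last char: 'A')
  sorted[8] = aa$AaBBBB  (last char: 'B')
Last column: a$aBBBaAB
Original string S is at sorted index 1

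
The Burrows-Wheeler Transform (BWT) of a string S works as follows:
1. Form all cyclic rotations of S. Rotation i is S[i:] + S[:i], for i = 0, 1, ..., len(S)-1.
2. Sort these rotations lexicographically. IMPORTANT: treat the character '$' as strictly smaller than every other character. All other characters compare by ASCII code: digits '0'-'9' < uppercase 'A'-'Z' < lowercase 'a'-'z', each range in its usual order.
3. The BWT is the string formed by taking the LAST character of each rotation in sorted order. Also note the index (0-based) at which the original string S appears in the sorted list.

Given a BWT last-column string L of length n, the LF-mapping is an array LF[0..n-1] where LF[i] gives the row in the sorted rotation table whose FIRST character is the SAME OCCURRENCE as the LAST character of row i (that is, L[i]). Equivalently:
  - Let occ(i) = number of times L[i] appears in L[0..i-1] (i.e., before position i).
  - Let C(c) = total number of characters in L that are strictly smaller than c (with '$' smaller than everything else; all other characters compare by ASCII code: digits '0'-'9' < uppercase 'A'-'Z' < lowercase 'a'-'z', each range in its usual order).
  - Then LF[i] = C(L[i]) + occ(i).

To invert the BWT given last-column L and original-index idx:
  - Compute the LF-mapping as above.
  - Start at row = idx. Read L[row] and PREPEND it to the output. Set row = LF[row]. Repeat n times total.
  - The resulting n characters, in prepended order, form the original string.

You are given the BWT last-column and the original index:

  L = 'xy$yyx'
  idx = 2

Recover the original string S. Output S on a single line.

Answer: xyyyx$

Derivation:
LF mapping: 1 3 0 4 5 2
Walk LF starting at row 2, prepending L[row]:
  step 1: row=2, L[2]='$', prepend. Next row=LF[2]=0
  step 2: row=0, L[0]='x', prepend. Next row=LF[0]=1
  step 3: row=1, L[1]='y', prepend. Next row=LF[1]=3
  step 4: row=3, L[3]='y', prepend. Next row=LF[3]=4
  step 5: row=4, L[4]='y', prepend. Next row=LF[4]=5
  step 6: row=5, L[5]='x', prepend. Next row=LF[5]=2
Reversed output: xyyyx$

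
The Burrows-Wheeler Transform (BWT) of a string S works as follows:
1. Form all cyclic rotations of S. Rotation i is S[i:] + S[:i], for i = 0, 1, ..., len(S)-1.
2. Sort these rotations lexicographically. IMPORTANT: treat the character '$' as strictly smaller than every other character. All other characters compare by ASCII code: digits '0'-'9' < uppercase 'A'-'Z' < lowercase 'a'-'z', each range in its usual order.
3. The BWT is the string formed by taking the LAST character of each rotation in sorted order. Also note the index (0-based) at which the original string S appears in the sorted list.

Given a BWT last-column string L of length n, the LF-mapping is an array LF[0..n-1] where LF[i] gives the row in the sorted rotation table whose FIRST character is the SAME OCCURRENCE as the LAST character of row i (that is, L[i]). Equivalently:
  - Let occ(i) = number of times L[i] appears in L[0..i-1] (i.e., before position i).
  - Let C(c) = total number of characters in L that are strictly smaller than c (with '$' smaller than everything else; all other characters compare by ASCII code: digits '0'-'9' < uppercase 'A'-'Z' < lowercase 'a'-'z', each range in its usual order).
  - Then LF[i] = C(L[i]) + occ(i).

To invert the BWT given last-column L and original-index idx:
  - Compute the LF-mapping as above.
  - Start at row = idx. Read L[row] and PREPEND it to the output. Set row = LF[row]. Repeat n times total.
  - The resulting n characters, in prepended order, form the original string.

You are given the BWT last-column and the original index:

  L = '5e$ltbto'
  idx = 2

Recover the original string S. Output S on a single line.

Answer: bottle5$

Derivation:
LF mapping: 1 3 0 4 6 2 7 5
Walk LF starting at row 2, prepending L[row]:
  step 1: row=2, L[2]='$', prepend. Next row=LF[2]=0
  step 2: row=0, L[0]='5', prepend. Next row=LF[0]=1
  step 3: row=1, L[1]='e', prepend. Next row=LF[1]=3
  step 4: row=3, L[3]='l', prepend. Next row=LF[3]=4
  step 5: row=4, L[4]='t', prepend. Next row=LF[4]=6
  step 6: row=6, L[6]='t', prepend. Next row=LF[6]=7
  step 7: row=7, L[7]='o', prepend. Next row=LF[7]=5
  step 8: row=5, L[5]='b', prepend. Next row=LF[5]=2
Reversed output: bottle5$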